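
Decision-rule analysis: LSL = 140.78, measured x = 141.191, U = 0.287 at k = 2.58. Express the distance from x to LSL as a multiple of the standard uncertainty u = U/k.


u = U / k = 0.287 / 2.58 = 0.11124031
margin = |LSL - x| = |140.78 - 141.191| = 0.411
z = margin / u = 0.411 / 0.11124031
z = 3.6947

3.6947


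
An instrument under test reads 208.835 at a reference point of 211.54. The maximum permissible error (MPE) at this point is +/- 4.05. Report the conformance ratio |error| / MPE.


e = indication - reference = 208.835 - 211.54 = -2.7050
|e| = 2.7050
ratio = |e| / MPE = 2.7050 / 4.05
ratio = 0.6679

0.6679


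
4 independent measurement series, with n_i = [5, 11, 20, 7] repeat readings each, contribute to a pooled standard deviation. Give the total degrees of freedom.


nu = sum_i (n_i - 1)
nu = ((5 - 1) + (11 - 1) + (20 - 1) + (7 - 1))
nu = 4 + 10 + 19 + 6
nu = 39

39


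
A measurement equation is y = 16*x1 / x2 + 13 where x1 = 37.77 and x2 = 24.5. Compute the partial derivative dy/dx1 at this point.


y = 16*x1 / x2 + 13
dy/dx1 = 16/x2
Evaluate at x2 = 24.5: c1 = 16 / 24.5
c1 = 0.6531

0.6531


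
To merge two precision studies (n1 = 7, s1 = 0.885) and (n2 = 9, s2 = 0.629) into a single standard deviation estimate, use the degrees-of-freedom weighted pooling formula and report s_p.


s_p = sqrt(((n1-1)*s1^2 + (n2-1)*s2^2) / (n1+n2-2))
numerator = (7-1)*0.885^2 + (9-1)*0.629^2 = 4.69935 + 3.165128 = 7.864478
denominator = 7 + 9 - 2 = 14
s_p^2 = 7.864478 / 14 = 0.56174843
s_p = sqrt(0.56174843) = 0.7495

0.7495


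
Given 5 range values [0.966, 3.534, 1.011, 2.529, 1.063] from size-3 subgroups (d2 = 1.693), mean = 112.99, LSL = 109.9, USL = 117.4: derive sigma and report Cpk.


R_bar = (0.966 + 3.534 + 1.011 + 2.529 + 1.063) / 5 = 1.8206
sigma = R_bar / d2 = 1.8206 / 1.693 = 1.0753692
Cp = (USL - LSL)/(6*sigma) = (117.4 - 109.9)/(6*1.0753692) = 1.1624
Cpu = (117.4 - 112.99)/(3*1.0753692) = 1.3670
Cpl = (112.99 - 109.9)/(3*1.0753692) = 0.9578
Cpk = min(Cpu, Cpl) = 0.9578

0.9578


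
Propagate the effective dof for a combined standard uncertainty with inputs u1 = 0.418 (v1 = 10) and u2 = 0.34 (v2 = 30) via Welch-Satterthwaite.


uc = sqrt(u1^2 + u2^2) = sqrt(0.418^2 + 0.34^2) = 0.53881722
v_eff = uc^4 / (u1^4/v1 + u2^4/v2)
= 0.53881722^4 / (0.418^4/10 + 0.34^4/30)
= 0.084288023 / 0.003498293
v_eff = 24.0940

24.0940


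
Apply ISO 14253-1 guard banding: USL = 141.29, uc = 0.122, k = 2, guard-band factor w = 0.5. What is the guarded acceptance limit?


U = k * uc = 2 * 0.122 = 0.244
guard band g = w * U = 0.5 * 0.244 = 0.122
AL = USL - g = 141.29 - 0.122
AL = 141.1680

141.1680


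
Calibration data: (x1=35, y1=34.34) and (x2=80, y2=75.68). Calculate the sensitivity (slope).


slope = (y2 - y1) / (x2 - x1)
= (75.68 - 34.34) / (80 - 35)
= 41.3400 / 45
= 0.9187

0.9187


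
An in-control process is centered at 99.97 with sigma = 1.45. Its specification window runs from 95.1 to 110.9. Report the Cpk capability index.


Cpu = (USL - mean) / (3*sigma) = (110.9 - 99.97) / (3*1.45) = 2.5126
Cpl = (mean - LSL) / (3*sigma) = (99.97 - 95.1) / (3*1.45) = 1.1195
Cpk = min(Cpu, Cpl) = 1.1195

1.1195


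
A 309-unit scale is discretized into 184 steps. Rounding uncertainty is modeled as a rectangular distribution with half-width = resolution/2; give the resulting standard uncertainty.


resolution = range / divisions
resolution = 309 / 184 = 1.6793478
u_res = resolution / (2*sqrt(3))
u_res = 1.6793478 / 3.4641016
u_res = 0.4848

0.4848


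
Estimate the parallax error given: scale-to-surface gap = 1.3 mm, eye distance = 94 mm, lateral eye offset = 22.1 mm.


error = h * offset / d
= 1.3 * 22.1 / 94
= 0.3056

0.3056


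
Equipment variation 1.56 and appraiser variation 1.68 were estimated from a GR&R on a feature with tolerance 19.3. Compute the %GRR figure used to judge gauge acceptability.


GRR = sqrt(EV^2 + AV^2) = sqrt(1.56^2 + 1.68^2) = 2.2925968
%GRR = GRR / tol * 100 = 2.2925968 / 19.3 * 100
%GRR = 11.8787

11.8787


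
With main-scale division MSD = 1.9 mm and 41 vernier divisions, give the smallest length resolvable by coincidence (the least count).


LC = MSD / n_div
= 1.9 / 41
= 0.0463

0.0463


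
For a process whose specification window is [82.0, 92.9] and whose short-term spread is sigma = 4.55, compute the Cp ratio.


Cp = (USL - LSL) / (6 * sigma)
= (92.9 - 82.0) / (6 * 4.55)
= 10.9000 / 27.3000
= 0.3993

0.3993


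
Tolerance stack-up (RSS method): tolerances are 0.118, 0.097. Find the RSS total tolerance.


RSS = sqrt(0.118^2 + 0.097^2)
= sqrt(0.023333)
= 0.1528

0.1528


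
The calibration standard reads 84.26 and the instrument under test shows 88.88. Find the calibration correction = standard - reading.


Correction = standard - reading
= 84.26 - 88.88
= -4.6200

-4.6200


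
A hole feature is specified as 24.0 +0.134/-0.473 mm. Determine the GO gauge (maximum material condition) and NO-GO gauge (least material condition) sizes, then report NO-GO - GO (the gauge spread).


GO = nominal - lower_tol (smallest hole = maximum material condition)
GO = 24.0 - 0.473 = 23.527
NO-GO = nominal + upper_tol (largest hole = least material condition)
NO-GO = 24.0 + 0.134 = 24.134
spread = NO-GO - GO = 24.134 - 23.527 = 0.6070

0.6070


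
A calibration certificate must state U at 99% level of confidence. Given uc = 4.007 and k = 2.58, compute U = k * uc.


U = k * uc
U = 2.58 * 4.007
U = 10.3381

10.3381


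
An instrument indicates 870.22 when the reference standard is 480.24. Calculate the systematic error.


Systematic error = measured - true
= 870.22 - 480.24
= 389.9800

389.9800


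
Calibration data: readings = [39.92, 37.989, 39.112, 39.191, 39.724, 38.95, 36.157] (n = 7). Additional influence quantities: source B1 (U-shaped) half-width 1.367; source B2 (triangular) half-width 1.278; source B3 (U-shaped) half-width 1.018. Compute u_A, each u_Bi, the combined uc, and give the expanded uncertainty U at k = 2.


mean = (39.92 + 37.989 + 39.112 + 39.191 + 39.724 + 38.95 + 36.157) / 7 = 38.72042857
s = sqrt(sum((x - mean)^2)/(n-1)) = 1.2896866
u_A = s / sqrt(n) = 1.2896866 / sqrt(7) = 0.48745572
u_B1 = 1.367 / sqrt(2) = 0.96661497
u_B2 = 1.278 / sqrt(6) = 0.52174132
u_B3 = 1.018 / sqrt(2) = 0.7198347
uc = sqrt(0.48745572^2 + 0.96661497^2 + 0.52174132^2 + 0.7198347^2) = 1.4008332
U = k * uc = 2 * 1.4008332
U = 2.8017

2.8017


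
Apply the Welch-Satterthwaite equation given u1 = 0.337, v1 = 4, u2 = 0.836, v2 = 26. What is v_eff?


uc = sqrt(u1^2 + u2^2) = sqrt(0.337^2 + 0.836^2) = 0.9013684
v_eff = uc^4 / (u1^4/v1 + u2^4/v2)
= 0.9013684^4 / (0.337^4/4 + 0.836^4/26)
= 0.66009936 / 0.022011234
v_eff = 29.9892

29.9892


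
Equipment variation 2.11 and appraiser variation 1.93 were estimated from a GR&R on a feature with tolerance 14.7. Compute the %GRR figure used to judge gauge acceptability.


GRR = sqrt(EV^2 + AV^2) = sqrt(2.11^2 + 1.93^2) = 2.8595454
%GRR = GRR / tol * 100 = 2.8595454 / 14.7 * 100
%GRR = 19.4527

19.4527


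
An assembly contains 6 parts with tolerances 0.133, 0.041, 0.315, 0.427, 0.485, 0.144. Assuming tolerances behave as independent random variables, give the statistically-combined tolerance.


RSS = sqrt(0.133^2 + 0.041^2 + 0.315^2 + 0.427^2 + 0.485^2 + 0.144^2)
= sqrt(0.556885)
= 0.7462

0.7462


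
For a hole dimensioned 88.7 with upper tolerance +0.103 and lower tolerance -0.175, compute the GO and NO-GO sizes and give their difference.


GO = nominal - lower_tol (smallest hole = maximum material condition)
GO = 88.7 - 0.175 = 88.525
NO-GO = nominal + upper_tol (largest hole = least material condition)
NO-GO = 88.7 + 0.103 = 88.803
spread = NO-GO - GO = 88.803 - 88.525 = 0.2780

0.2780


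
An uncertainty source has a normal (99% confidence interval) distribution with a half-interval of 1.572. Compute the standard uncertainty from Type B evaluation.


u_B = half_width / 2.576
u_B = 1.572 / 2.576
u_B = 0.6102

0.6102


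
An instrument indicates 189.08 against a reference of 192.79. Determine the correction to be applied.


Correction = standard - reading
= 192.79 - 189.08
= 3.7100

3.7100


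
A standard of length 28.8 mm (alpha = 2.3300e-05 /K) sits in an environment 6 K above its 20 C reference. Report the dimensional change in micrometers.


dL = L * alpha * dT
= 28.8 * 2.3300e-05 * 6
= 0.0040262 mm
dL_um = 0.0040262 * 1000 = 4.0262 um

4.0262


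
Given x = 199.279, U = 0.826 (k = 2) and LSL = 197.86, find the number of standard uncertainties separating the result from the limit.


u = U / k = 0.826 / 2 = 0.413
margin = |LSL - x| = |197.86 - 199.279| = 1.419
z = margin / u = 1.419 / 0.413
z = 3.4358

3.4358


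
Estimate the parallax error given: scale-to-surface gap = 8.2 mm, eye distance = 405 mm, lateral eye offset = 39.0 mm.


error = h * offset / d
= 8.2 * 39.0 / 405
= 0.7896

0.7896


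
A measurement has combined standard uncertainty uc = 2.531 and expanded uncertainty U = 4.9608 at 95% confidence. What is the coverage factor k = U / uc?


k = U / uc
k = 4.9608 / 2.531
k = 1.96

1.96


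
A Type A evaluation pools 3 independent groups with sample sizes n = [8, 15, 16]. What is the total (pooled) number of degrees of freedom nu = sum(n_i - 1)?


nu = sum_i (n_i - 1)
nu = ((8 - 1) + (15 - 1) + (16 - 1))
nu = 7 + 14 + 15
nu = 36

36


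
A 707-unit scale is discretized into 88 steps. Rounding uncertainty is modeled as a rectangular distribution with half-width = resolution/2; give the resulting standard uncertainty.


resolution = range / divisions
resolution = 707 / 88 = 8.0340909
u_res = resolution / (2*sqrt(3))
u_res = 8.0340909 / 3.4641016
u_res = 2.3192

2.3192


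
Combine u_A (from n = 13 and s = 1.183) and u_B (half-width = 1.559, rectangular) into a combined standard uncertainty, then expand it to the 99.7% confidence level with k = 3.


u_A = s / sqrt(n) = 1.183 / sqrt(13) = 0.32810517
u_B = half_width / sqrt(3) = 1.559 / sqrt(3) = 0.90008907
uc = sqrt(u_A^2 + u_B^2) = sqrt(0.32810517^2 + 0.90008907^2) = 0.95802575
U = k * uc = 3 * 0.95802575
U = 2.8741

2.8741


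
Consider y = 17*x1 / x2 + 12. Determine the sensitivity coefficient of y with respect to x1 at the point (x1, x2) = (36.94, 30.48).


y = 17*x1 / x2 + 12
dy/dx1 = 17/x2
Evaluate at x2 = 30.48: c1 = 17 / 30.48
c1 = 0.5577

0.5577


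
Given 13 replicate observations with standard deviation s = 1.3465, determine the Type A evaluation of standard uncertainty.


u_A = s / sqrt(n)
u_A = 1.3465 / sqrt(13)
u_A = 1.3465 / 3.6055513
u_A = 0.3735

0.3735


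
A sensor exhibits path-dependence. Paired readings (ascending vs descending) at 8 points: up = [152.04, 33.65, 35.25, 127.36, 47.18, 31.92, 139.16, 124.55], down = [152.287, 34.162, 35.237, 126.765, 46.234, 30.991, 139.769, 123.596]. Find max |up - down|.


|152.04 - 152.287| = 0.2470
|33.65 - 34.162| = 0.5120
|35.25 - 35.237| = 0.0130
|127.36 - 126.765| = 0.5950
|47.18 - 46.234| = 0.9460
|31.92 - 30.991| = 0.9290
|139.16 - 139.769| = 0.6090
|124.55 - 123.596| = 0.9540
hysteresis = max(diffs) = 0.9540

0.9540


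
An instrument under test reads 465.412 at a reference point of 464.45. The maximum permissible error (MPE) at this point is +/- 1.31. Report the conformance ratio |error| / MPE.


e = indication - reference = 465.412 - 464.45 = 0.9620
|e| = 0.9620
ratio = |e| / MPE = 0.9620 / 1.31
ratio = 0.7344

0.7344


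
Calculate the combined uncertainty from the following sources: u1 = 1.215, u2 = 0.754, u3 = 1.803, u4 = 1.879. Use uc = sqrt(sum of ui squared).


uc = sqrt(1.215^2 + 0.754^2 + 1.803^2 + 1.879^2)
uc = sqrt(8.826191)
uc = 2.9709

2.9709


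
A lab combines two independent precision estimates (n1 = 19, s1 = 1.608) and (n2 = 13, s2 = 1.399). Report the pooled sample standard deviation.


s_p = sqrt(((n1-1)*s1^2 + (n2-1)*s2^2) / (n1+n2-2))
numerator = (19-1)*1.608^2 + (13-1)*1.399^2 = 46.541952 + 23.486412 = 70.028364
denominator = 19 + 13 - 2 = 30
s_p^2 = 70.028364 / 30 = 2.3342788
s_p = sqrt(2.3342788) = 1.5278

1.5278


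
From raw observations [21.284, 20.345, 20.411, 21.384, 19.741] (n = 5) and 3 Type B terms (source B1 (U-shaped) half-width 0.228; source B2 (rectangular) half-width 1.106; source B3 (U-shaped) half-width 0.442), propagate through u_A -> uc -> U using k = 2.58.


mean = (21.284 + 20.345 + 20.411 + 21.384 + 19.741) / 5 = 20.633
s = sqrt(sum((x - mean)^2)/(n-1)) = 0.69204299
u_A = s / sqrt(n) = 0.69204299 / sqrt(5) = 0.30949103
u_B1 = 0.228 / sqrt(2) = 0.16122035
u_B2 = 1.106 / sqrt(3) = 0.6385494
u_B3 = 0.442 / sqrt(2) = 0.3125412
uc = sqrt(0.30949103^2 + 0.16122035^2 + 0.6385494^2 + 0.3125412^2) = 0.79196214
U = k * uc = 2.58 * 0.79196214
U = 2.0433

2.0433


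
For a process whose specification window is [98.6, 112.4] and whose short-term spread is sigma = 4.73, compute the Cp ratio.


Cp = (USL - LSL) / (6 * sigma)
= (112.4 - 98.6) / (6 * 4.73)
= 13.8000 / 28.3800
= 0.4863

0.4863


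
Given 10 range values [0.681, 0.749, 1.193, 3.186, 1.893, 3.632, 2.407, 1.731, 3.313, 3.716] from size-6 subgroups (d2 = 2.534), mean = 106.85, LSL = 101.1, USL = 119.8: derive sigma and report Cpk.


R_bar = (0.681 + 0.749 + 1.193 + 3.186 + 1.893 + 3.632 + 2.407 + 1.731 + 3.313 + 3.716) / 10 = 2.2501
sigma = R_bar / d2 = 2.2501 / 2.534 = 0.88796369
Cp = (USL - LSL)/(6*sigma) = (119.8 - 101.1)/(6*0.88796369) = 3.5099
Cpu = (119.8 - 106.85)/(3*0.88796369) = 4.8613
Cpl = (106.85 - 101.1)/(3*0.88796369) = 2.1585
Cpk = min(Cpu, Cpl) = 2.1585

2.1585


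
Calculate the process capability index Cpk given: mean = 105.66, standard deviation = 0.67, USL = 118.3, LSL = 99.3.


Cpu = (USL - mean) / (3*sigma) = (118.3 - 105.66) / (3*0.67) = 6.2886
Cpl = (mean - LSL) / (3*sigma) = (105.66 - 99.3) / (3*0.67) = 3.1642
Cpk = min(Cpu, Cpl) = 3.1642

3.1642


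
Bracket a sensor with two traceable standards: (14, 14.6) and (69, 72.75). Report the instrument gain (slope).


slope = (y2 - y1) / (x2 - x1)
= (72.75 - 14.6) / (69 - 14)
= 58.1500 / 55
= 1.0573

1.0573


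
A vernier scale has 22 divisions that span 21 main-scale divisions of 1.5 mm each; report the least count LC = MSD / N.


LC = MSD / n_div
= 1.5 / 22
= 0.0682

0.0682


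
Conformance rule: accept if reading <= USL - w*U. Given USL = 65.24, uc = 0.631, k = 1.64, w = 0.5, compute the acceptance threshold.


U = k * uc = 1.64 * 0.631 = 1.03484
guard band g = w * U = 0.5 * 1.03484 = 0.51742
AL = USL - g = 65.24 - 0.51742
AL = 64.7226

64.7226


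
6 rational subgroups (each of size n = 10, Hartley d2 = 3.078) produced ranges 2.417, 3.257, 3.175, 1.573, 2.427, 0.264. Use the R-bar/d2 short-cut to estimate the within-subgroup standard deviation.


R_bar = (2.417 + 3.257 + 3.175 + 1.573 + 2.427 + 0.264) / 6
R_bar = 13.113 / 6 = 2.1855
sigma_hat = R_bar / d2 = 2.1855 / 3.078 = 0.7100

0.7100


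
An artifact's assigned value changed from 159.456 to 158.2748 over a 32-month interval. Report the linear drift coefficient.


rate = (v2 - v1) / months
= (158.2748 - 159.456) / 32
= -1.1812 / 32
= -0.0369

-0.0369


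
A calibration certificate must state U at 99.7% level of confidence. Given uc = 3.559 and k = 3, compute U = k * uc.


U = k * uc
U = 3 * 3.559
U = 10.6770

10.6770


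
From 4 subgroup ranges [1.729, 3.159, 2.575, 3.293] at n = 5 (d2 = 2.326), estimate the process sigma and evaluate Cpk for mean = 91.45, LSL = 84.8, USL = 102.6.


R_bar = (1.729 + 3.159 + 2.575 + 3.293) / 4 = 2.689
sigma = R_bar / d2 = 2.689 / 2.326 = 1.1560619
Cp = (USL - LSL)/(6*sigma) = (102.6 - 84.8)/(6*1.1560619) = 2.5662
Cpu = (102.6 - 91.45)/(3*1.1560619) = 3.2149
Cpl = (91.45 - 84.8)/(3*1.1560619) = 1.9174
Cpk = min(Cpu, Cpl) = 1.9174

1.9174


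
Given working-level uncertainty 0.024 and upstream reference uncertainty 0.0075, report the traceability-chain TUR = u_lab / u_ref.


TUR = u_lab / u_ref
= 0.024 / 0.0075
= 3.2000

3.2000


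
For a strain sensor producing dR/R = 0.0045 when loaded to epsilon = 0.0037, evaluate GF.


GF = (dR/R) / epsilon
= 0.0045 / 0.0037
= 1.2162

1.2162


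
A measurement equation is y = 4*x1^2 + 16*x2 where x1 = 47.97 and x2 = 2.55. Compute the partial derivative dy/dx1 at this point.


y = 4*x1^2 + 16*x2
dy/dx1 = 2*4*x1
Evaluate at x1 = 47.97: c1 = 8 * 47.97
c1 = 383.7600

383.7600


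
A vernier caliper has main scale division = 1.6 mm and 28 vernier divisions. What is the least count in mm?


LC = MSD / n_div
= 1.6 / 28
= 0.0571

0.0571


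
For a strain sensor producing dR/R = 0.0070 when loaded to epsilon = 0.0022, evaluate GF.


GF = (dR/R) / epsilon
= 0.0070 / 0.0022
= 3.1818

3.1818


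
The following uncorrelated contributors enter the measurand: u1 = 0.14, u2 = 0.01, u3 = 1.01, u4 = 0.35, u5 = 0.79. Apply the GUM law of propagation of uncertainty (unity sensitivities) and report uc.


uc = sqrt(0.14^2 + 0.01^2 + 1.01^2 + 0.35^2 + 0.79^2)
uc = sqrt(1.7864)
uc = 1.3366

1.3366


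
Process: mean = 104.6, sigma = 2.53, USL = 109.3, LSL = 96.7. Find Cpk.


Cpu = (USL - mean) / (3*sigma) = (109.3 - 104.6) / (3*2.53) = 0.6192
Cpl = (mean - LSL) / (3*sigma) = (104.6 - 96.7) / (3*2.53) = 1.0408
Cpk = min(Cpu, Cpl) = 0.6192

0.6192


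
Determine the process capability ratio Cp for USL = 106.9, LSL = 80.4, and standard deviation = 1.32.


Cp = (USL - LSL) / (6 * sigma)
= (106.9 - 80.4) / (6 * 1.32)
= 26.5000 / 7.9200
= 3.3460

3.3460


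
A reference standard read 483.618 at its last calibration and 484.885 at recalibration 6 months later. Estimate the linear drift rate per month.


rate = (v2 - v1) / months
= (484.885 - 483.618) / 6
= 1.2670 / 6
= 0.2112

0.2112


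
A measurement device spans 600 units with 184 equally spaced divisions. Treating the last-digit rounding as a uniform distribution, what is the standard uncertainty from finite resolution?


resolution = range / divisions
resolution = 600 / 184 = 3.2608696
u_res = resolution / (2*sqrt(3))
u_res = 3.2608696 / 3.4641016
u_res = 0.9413

0.9413


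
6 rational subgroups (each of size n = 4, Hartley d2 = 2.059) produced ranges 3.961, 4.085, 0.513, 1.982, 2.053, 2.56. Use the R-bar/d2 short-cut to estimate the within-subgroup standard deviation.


R_bar = (3.961 + 4.085 + 0.513 + 1.982 + 2.053 + 2.56) / 6
R_bar = 15.154 / 6 = 2.5256667
sigma_hat = R_bar / d2 = 2.5256667 / 2.059 = 1.2266

1.2266


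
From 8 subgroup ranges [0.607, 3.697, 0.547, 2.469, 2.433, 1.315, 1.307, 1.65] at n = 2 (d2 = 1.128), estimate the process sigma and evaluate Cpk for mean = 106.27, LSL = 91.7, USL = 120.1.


R_bar = (0.607 + 3.697 + 0.547 + 2.469 + 2.433 + 1.315 + 1.307 + 1.65) / 8 = 1.753125
sigma = R_bar / d2 = 1.753125 / 1.128 = 1.5541888
Cp = (USL - LSL)/(6*sigma) = (120.1 - 91.7)/(6*1.5541888) = 3.0455
Cpu = (120.1 - 106.27)/(3*1.5541888) = 2.9662
Cpl = (106.27 - 91.7)/(3*1.5541888) = 3.1249
Cpk = min(Cpu, Cpl) = 2.9662

2.9662


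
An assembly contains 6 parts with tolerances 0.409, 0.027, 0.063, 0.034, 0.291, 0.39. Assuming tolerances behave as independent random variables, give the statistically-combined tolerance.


RSS = sqrt(0.409^2 + 0.027^2 + 0.063^2 + 0.034^2 + 0.291^2 + 0.39^2)
= sqrt(0.409916)
= 0.6402

0.6402


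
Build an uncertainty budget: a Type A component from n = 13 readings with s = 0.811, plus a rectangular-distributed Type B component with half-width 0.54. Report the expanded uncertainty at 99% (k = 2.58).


u_A = s / sqrt(n) = 0.811 / sqrt(13) = 0.22493093
u_B = half_width / sqrt(3) = 0.54 / sqrt(3) = 0.31176915
uc = sqrt(u_A^2 + u_B^2) = sqrt(0.22493093^2 + 0.31176915^2) = 0.38443976
U = k * uc = 2.58 * 0.38443976
U = 0.9919

0.9919


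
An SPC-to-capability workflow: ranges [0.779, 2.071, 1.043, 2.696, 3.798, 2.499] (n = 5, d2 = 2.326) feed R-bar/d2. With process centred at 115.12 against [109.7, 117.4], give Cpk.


R_bar = (0.779 + 2.071 + 1.043 + 2.696 + 3.798 + 2.499) / 6 = 2.1476667
sigma = R_bar / d2 = 2.1476667 / 2.326 = 0.92333048
Cp = (USL - LSL)/(6*sigma) = (117.4 - 109.7)/(6*0.92333048) = 1.3899
Cpu = (117.4 - 115.12)/(3*0.92333048) = 0.8231
Cpl = (115.12 - 109.7)/(3*0.92333048) = 1.9567
Cpk = min(Cpu, Cpl) = 0.8231

0.8231


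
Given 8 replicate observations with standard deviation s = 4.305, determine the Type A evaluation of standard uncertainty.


u_A = s / sqrt(n)
u_A = 4.305 / sqrt(8)
u_A = 4.305 / 2.8284271
u_A = 1.5220

1.5220


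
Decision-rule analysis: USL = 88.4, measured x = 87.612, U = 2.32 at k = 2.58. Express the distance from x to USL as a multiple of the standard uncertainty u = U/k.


u = U / k = 2.32 / 2.58 = 0.89922481
margin = |USL - x| = |88.4 - 87.612| = 0.788
z = margin / u = 0.788 / 0.89922481
z = 0.8763

0.8763


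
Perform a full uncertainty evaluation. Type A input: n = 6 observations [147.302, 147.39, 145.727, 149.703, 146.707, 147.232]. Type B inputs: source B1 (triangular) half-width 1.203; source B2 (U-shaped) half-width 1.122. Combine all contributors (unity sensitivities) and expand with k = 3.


mean = (147.302 + 147.39 + 145.727 + 149.703 + 146.707 + 147.232) / 6 = 147.3435
s = sqrt(sum((x - mean)^2)/(n-1)) = 1.311622
u_A = s / sqrt(n) = 1.311622 / sqrt(6) = 0.53546744
u_B1 = 1.203 / sqrt(6) = 0.49112269
u_B2 = 1.122 / sqrt(2) = 0.79337381
uc = sqrt(0.53546744^2 + 0.49112269^2 + 0.79337381^2) = 1.0758108
U = k * uc = 3 * 1.0758108
U = 3.2274

3.2274


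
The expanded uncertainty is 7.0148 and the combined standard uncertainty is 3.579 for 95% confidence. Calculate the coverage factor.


k = U / uc
k = 7.0148 / 3.579
k = 1.96

1.96


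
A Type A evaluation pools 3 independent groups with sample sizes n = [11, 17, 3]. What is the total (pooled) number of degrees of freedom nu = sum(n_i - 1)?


nu = sum_i (n_i - 1)
nu = ((11 - 1) + (17 - 1) + (3 - 1))
nu = 10 + 16 + 2
nu = 28

28


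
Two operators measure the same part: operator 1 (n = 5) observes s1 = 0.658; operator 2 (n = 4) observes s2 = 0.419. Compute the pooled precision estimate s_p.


s_p = sqrt(((n1-1)*s1^2 + (n2-1)*s2^2) / (n1+n2-2))
numerator = (5-1)*0.658^2 + (4-1)*0.419^2 = 1.731856 + 0.526683 = 2.258539
denominator = 5 + 4 - 2 = 7
s_p^2 = 2.258539 / 7 = 0.32264843
s_p = sqrt(0.32264843) = 0.5680

0.5680


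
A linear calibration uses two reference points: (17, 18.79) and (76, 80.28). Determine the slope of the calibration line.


slope = (y2 - y1) / (x2 - x1)
= (80.28 - 18.79) / (76 - 17)
= 61.4900 / 59
= 1.0422

1.0422


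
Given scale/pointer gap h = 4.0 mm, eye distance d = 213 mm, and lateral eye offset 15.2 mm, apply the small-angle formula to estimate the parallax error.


error = h * offset / d
= 4.0 * 15.2 / 213
= 0.2854

0.2854


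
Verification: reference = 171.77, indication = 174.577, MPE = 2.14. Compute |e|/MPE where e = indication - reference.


e = indication - reference = 174.577 - 171.77 = 2.8070
|e| = 2.8070
ratio = |e| / MPE = 2.8070 / 2.14
ratio = 1.3117

1.3117


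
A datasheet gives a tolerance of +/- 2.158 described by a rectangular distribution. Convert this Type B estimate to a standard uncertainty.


u_B = half_width / sqrt(3)
u_B = 2.158 / 1.7320508
u_B = 1.2459

1.2459


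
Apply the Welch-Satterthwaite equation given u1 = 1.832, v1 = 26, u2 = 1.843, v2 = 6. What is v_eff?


uc = sqrt(u1^2 + u2^2) = sqrt(1.832^2 + 1.843^2) = 2.5986291
v_eff = uc^4 / (u1^4/v1 + u2^4/v2)
= 2.5986291^4 / (1.832^4/26 + 1.843^4/6)
= 45.601296 / 2.3561107
v_eff = 19.3545

19.3545


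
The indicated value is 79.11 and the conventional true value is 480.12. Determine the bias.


Systematic error = measured - true
= 79.11 - 480.12
= -401.0100

-401.0100


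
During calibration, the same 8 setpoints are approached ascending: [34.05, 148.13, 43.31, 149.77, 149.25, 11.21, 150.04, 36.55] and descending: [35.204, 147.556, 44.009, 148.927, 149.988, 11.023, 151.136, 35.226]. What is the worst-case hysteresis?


|34.05 - 35.204| = 1.1540
|148.13 - 147.556| = 0.5740
|43.31 - 44.009| = 0.6990
|149.77 - 148.927| = 0.8430
|149.25 - 149.988| = 0.7380
|11.21 - 11.023| = 0.1870
|150.04 - 151.136| = 1.0960
|36.55 - 35.226| = 1.3240
hysteresis = max(diffs) = 1.3240

1.3240


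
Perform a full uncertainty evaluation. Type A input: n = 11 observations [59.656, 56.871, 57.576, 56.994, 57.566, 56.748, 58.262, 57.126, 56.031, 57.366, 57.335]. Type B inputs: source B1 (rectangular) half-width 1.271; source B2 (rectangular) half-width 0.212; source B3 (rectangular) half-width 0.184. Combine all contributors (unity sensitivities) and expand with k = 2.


mean = (59.656 + 56.871 + 57.576 + 56.994 + 57.566 + 56.748 + 58.262 + 57.126 + 56.031 + 57.366 + 57.335) / 11 = 57.41190909
s = sqrt(sum((x - mean)^2)/(n-1)) = 0.93348545
u_A = s / sqrt(n) = 0.93348545 / sqrt(11) = 0.28145645
u_B1 = 1.271 / sqrt(3) = 0.73381219
u_B2 = 0.212 / sqrt(3) = 0.12239826
u_B3 = 0.184 / sqrt(3) = 0.10623245
uc = sqrt(0.28145645^2 + 0.73381219^2 + 0.12239826^2 + 0.10623245^2) = 0.80247413
U = k * uc = 2 * 0.80247413
U = 1.6049

1.6049


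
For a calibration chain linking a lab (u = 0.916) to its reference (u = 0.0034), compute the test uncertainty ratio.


TUR = u_lab / u_ref
= 0.916 / 0.0034
= 269.4118

269.4118


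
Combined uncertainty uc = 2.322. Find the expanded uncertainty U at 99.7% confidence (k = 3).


U = k * uc
U = 3 * 2.322
U = 6.9660

6.9660


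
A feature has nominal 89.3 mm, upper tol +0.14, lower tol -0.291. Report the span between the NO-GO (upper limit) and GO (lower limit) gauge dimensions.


GO = nominal - lower_tol (smallest hole = maximum material condition)
GO = 89.3 - 0.291 = 89.009
NO-GO = nominal + upper_tol (largest hole = least material condition)
NO-GO = 89.3 + 0.14 = 89.44
spread = NO-GO - GO = 89.44 - 89.009 = 0.4310

0.4310


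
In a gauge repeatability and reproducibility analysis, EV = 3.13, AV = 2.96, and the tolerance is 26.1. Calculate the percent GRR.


GRR = sqrt(EV^2 + AV^2) = sqrt(3.13^2 + 2.96^2) = 4.3079578
%GRR = GRR / tol * 100 = 4.3079578 / 26.1 * 100
%GRR = 16.5056

16.5056


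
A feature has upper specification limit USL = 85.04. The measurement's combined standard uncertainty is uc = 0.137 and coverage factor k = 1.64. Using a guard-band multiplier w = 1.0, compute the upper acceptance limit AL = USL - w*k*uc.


U = k * uc = 1.64 * 0.137 = 0.22468
guard band g = w * U = 1.0 * 0.22468 = 0.22468
AL = USL - g = 85.04 - 0.22468
AL = 84.8153

84.8153


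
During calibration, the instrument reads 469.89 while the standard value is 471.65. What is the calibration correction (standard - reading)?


Correction = standard - reading
= 471.65 - 469.89
= 1.7600

1.7600


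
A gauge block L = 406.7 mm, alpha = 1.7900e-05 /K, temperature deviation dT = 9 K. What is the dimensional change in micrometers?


dL = L * alpha * dT
= 406.7 * 1.7900e-05 * 9
= 0.0655194 mm
dL_um = 0.0655194 * 1000 = 65.5194 um

65.5194


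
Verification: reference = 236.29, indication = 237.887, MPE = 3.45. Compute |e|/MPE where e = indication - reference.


e = indication - reference = 237.887 - 236.29 = 1.5970
|e| = 1.5970
ratio = |e| / MPE = 1.5970 / 3.45
ratio = 0.4629

0.4629


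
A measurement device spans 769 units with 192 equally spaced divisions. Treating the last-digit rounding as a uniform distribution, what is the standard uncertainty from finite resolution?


resolution = range / divisions
resolution = 769 / 192 = 4.0052083
u_res = resolution / (2*sqrt(3))
u_res = 4.0052083 / 3.4641016
u_res = 1.1562

1.1562


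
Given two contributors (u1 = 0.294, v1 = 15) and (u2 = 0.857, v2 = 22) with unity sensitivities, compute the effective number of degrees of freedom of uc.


uc = sqrt(u1^2 + u2^2) = sqrt(0.294^2 + 0.857^2) = 0.90602704
v_eff = uc^4 / (u1^4/v1 + u2^4/v2)
= 0.90602704^4 / (0.294^4/15 + 0.857^4/22)
= 0.67385218 / 0.025016958
v_eff = 26.9358

26.9358


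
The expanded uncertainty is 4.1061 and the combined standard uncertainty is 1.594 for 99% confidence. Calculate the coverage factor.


k = U / uc
k = 4.1061 / 1.594
k = 2.576

2.576


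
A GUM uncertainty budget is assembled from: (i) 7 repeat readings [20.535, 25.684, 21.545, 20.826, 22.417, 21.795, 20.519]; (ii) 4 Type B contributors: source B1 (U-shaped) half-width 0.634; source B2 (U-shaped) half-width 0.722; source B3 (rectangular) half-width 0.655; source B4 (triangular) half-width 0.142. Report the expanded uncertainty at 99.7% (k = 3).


mean = (20.535 + 25.684 + 21.545 + 20.826 + 22.417 + 21.795 + 20.519) / 7 = 21.903
s = sqrt(sum((x - mean)^2)/(n-1)) = 1.8095485
u_A = s / sqrt(n) = 1.8095485 / sqrt(7) = 0.68394505
u_B1 = 0.634 / sqrt(2) = 0.4483057
u_B2 = 0.722 / sqrt(2) = 0.5105311
u_B3 = 0.655 / sqrt(3) = 0.37816443
u_B4 = 0.142 / sqrt(6) = 0.057971257
uc = sqrt(0.68394505^2 + 0.4483057^2 + 0.5105311^2 + 0.37816443^2 + 0.057971257^2) = 1.0371933
U = k * uc = 3 * 1.0371933
U = 3.1116

3.1116


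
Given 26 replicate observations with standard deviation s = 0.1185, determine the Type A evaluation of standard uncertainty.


u_A = s / sqrt(n)
u_A = 0.1185 / sqrt(26)
u_A = 0.1185 / 5.0990195
u_A = 0.0232

0.0232


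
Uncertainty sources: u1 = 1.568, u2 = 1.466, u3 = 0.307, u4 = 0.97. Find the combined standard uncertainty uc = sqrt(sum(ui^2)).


uc = sqrt(1.568^2 + 1.466^2 + 0.307^2 + 0.97^2)
uc = sqrt(5.642929)
uc = 2.3755

2.3755


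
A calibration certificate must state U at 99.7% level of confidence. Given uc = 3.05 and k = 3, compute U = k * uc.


U = k * uc
U = 3 * 3.05
U = 9.1500

9.1500


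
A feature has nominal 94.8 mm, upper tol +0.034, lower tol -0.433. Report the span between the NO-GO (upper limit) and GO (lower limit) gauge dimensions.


GO = nominal - lower_tol (smallest hole = maximum material condition)
GO = 94.8 - 0.433 = 94.367
NO-GO = nominal + upper_tol (largest hole = least material condition)
NO-GO = 94.8 + 0.034 = 94.834
spread = NO-GO - GO = 94.834 - 94.367 = 0.4670

0.4670


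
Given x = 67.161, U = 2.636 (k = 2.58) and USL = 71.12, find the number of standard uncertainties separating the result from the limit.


u = U / k = 2.636 / 2.58 = 1.0217054
margin = |USL - x| = |71.12 - 67.161| = 3.959
z = margin / u = 3.959 / 1.0217054
z = 3.8749

3.8749


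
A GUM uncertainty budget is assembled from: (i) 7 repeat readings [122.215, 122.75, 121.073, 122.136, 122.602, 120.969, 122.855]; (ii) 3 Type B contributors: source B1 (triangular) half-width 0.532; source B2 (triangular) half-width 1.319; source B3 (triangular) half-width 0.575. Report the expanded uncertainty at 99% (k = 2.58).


mean = (122.215 + 122.75 + 121.073 + 122.136 + 122.602 + 120.969 + 122.855) / 7 = 122.0857143
s = sqrt(sum((x - mean)^2)/(n-1)) = 0.77368291
u_A = s / sqrt(n) = 0.77368291 / sqrt(7) = 0.29242465
u_B1 = 0.532 / sqrt(6) = 0.21718809
u_B2 = 1.319 / sqrt(6) = 0.5384795
u_B3 = 0.575 / sqrt(6) = 0.23474277
uc = sqrt(0.29242465^2 + 0.21718809^2 + 0.5384795^2 + 0.23474277^2) = 0.69119258
U = k * uc = 2.58 * 0.69119258
U = 1.7833

1.7833


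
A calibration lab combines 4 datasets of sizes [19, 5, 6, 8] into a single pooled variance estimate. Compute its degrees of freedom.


nu = sum_i (n_i - 1)
nu = ((19 - 1) + (5 - 1) + (6 - 1) + (8 - 1))
nu = 18 + 4 + 5 + 7
nu = 34

34


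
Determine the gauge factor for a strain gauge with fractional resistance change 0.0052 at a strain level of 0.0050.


GF = (dR/R) / epsilon
= 0.0052 / 0.0050
= 1.0400

1.0400


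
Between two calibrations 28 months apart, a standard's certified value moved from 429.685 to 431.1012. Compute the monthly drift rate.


rate = (v2 - v1) / months
= (431.1012 - 429.685) / 28
= 1.4162 / 28
= 0.0506

0.0506


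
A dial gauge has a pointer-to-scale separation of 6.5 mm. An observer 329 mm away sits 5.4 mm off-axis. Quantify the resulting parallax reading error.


error = h * offset / d
= 6.5 * 5.4 / 329
= 0.1067

0.1067


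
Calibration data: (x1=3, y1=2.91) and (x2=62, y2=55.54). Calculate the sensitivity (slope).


slope = (y2 - y1) / (x2 - x1)
= (55.54 - 2.91) / (62 - 3)
= 52.6300 / 59
= 0.8920

0.8920


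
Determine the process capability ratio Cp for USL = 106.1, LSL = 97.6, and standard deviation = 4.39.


Cp = (USL - LSL) / (6 * sigma)
= (106.1 - 97.6) / (6 * 4.39)
= 8.5000 / 26.3400
= 0.3227

0.3227


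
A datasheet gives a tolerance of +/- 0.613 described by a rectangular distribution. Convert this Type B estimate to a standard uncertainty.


u_B = half_width / sqrt(3)
u_B = 0.613 / 1.7320508
u_B = 0.3539

0.3539


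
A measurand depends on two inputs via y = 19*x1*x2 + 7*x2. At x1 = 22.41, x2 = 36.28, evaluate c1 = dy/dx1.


y = 19*x1*x2 + 7*x2
dy/dx1 = 19*x2
Evaluate at x2 = 36.28: c1 = 19 * 36.28
c1 = 689.3200

689.3200


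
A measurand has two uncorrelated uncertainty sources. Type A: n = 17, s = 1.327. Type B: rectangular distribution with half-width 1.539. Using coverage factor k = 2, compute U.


u_A = s / sqrt(n) = 1.327 / sqrt(17) = 0.32184477
u_B = half_width / sqrt(3) = 1.539 / sqrt(3) = 0.88854206
uc = sqrt(u_A^2 + u_B^2) = sqrt(0.32184477^2 + 0.88854206^2) = 0.94503495
U = k * uc = 2 * 0.94503495
U = 1.8901

1.8901


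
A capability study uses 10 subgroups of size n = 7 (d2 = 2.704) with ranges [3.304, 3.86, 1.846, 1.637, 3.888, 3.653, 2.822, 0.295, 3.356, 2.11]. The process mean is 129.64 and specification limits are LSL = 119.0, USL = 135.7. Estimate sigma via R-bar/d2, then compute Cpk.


R_bar = (3.304 + 3.86 + 1.846 + 1.637 + 3.888 + 3.653 + 2.822 + 0.295 + 3.356 + 2.11) / 10 = 2.6771
sigma = R_bar / d2 = 2.6771 / 2.704 = 0.99005178
Cp = (USL - LSL)/(6*sigma) = (135.7 - 119.0)/(6*0.99005178) = 2.8113
Cpu = (135.7 - 129.64)/(3*0.99005178) = 2.0403
Cpl = (129.64 - 119.0)/(3*0.99005178) = 3.5823
Cpk = min(Cpu, Cpl) = 2.0403

2.0403


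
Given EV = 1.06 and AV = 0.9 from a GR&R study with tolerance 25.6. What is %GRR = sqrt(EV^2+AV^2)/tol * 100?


GRR = sqrt(EV^2 + AV^2) = sqrt(1.06^2 + 0.9^2) = 1.3905395
%GRR = GRR / tol * 100 = 1.3905395 / 25.6 * 100
%GRR = 5.4318

5.4318


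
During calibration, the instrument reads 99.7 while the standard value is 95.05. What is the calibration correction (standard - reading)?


Correction = standard - reading
= 95.05 - 99.7
= -4.6500

-4.6500


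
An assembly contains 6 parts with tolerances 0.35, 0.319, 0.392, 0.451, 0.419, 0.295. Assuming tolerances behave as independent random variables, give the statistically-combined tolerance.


RSS = sqrt(0.35^2 + 0.319^2 + 0.392^2 + 0.451^2 + 0.419^2 + 0.295^2)
= sqrt(0.843912)
= 0.9186

0.9186


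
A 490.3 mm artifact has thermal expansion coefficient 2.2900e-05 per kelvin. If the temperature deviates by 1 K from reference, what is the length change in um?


dL = L * alpha * dT
= 490.3 * 2.2900e-05 * 1
= 0.0112279 mm
dL_um = 0.0112279 * 1000 = 11.2279 um

11.2279


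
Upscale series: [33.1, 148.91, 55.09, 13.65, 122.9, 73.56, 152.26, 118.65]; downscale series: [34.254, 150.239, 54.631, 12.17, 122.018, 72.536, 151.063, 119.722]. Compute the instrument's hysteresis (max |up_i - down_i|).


|33.1 - 34.254| = 1.1540
|148.91 - 150.239| = 1.3290
|55.09 - 54.631| = 0.4590
|13.65 - 12.17| = 1.4800
|122.9 - 122.018| = 0.8820
|73.56 - 72.536| = 1.0240
|152.26 - 151.063| = 1.1970
|118.65 - 119.722| = 1.0720
hysteresis = max(diffs) = 1.4800

1.4800


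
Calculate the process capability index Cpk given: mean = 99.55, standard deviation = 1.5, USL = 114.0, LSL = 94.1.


Cpu = (USL - mean) / (3*sigma) = (114.0 - 99.55) / (3*1.5) = 3.2111
Cpl = (mean - LSL) / (3*sigma) = (99.55 - 94.1) / (3*1.5) = 1.2111
Cpk = min(Cpu, Cpl) = 1.2111

1.2111


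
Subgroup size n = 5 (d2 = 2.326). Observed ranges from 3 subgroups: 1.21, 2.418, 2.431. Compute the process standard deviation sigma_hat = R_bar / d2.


R_bar = (1.21 + 2.418 + 2.431) / 3
R_bar = 6.059 / 3 = 2.0196667
sigma_hat = R_bar / d2 = 2.0196667 / 2.326 = 0.8683

0.8683


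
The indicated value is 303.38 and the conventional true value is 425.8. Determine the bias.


Systematic error = measured - true
= 303.38 - 425.8
= -122.4200

-122.4200


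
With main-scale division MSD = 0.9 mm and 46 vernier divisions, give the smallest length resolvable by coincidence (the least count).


LC = MSD / n_div
= 0.9 / 46
= 0.0196

0.0196


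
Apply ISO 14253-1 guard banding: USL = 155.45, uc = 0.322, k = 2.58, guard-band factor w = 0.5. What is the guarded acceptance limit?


U = k * uc = 2.58 * 0.322 = 0.83076
guard band g = w * U = 0.5 * 0.83076 = 0.41538
AL = USL - g = 155.45 - 0.41538
AL = 155.0346

155.0346


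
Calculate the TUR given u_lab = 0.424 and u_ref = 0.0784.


TUR = u_lab / u_ref
= 0.424 / 0.0784
= 5.4082

5.4082


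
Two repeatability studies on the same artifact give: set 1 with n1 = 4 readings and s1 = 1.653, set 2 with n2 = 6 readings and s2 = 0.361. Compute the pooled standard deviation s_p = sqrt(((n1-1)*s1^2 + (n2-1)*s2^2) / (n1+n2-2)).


s_p = sqrt(((n1-1)*s1^2 + (n2-1)*s2^2) / (n1+n2-2))
numerator = (4-1)*1.653^2 + (6-1)*0.361^2 = 8.197227 + 0.651605 = 8.848832
denominator = 4 + 6 - 2 = 8
s_p^2 = 8.848832 / 8 = 1.106104
s_p = sqrt(1.106104) = 1.0517

1.0517


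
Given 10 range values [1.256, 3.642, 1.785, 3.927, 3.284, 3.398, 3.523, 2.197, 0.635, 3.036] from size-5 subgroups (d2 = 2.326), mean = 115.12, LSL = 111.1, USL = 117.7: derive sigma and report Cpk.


R_bar = (1.256 + 3.642 + 1.785 + 3.927 + 3.284 + 3.398 + 3.523 + 2.197 + 0.635 + 3.036) / 10 = 2.6683
sigma = R_bar / d2 = 2.6683 / 2.326 = 1.1471625
Cp = (USL - LSL)/(6*sigma) = (117.7 - 111.1)/(6*1.1471625) = 0.9589
Cpu = (117.7 - 115.12)/(3*1.1471625) = 0.7497
Cpl = (115.12 - 111.1)/(3*1.1471625) = 1.1681
Cpk = min(Cpu, Cpl) = 0.7497

0.7497


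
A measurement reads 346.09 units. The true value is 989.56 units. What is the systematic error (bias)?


Systematic error = measured - true
= 346.09 - 989.56
= -643.4700

-643.4700


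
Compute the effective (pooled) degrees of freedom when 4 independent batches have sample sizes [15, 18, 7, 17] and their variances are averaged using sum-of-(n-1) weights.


nu = sum_i (n_i - 1)
nu = ((15 - 1) + (18 - 1) + (7 - 1) + (17 - 1))
nu = 14 + 17 + 6 + 16
nu = 53

53


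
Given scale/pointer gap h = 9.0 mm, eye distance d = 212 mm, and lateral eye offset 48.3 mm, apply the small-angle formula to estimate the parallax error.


error = h * offset / d
= 9.0 * 48.3 / 212
= 2.0505

2.0505


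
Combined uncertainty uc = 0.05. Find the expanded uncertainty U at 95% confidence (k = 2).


U = k * uc
U = 2 * 0.05
U = 0.1000

0.1000


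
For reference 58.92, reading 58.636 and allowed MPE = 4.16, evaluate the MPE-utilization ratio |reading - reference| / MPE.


e = indication - reference = 58.636 - 58.92 = -0.2840
|e| = 0.2840
ratio = |e| / MPE = 0.2840 / 4.16
ratio = 0.0683

0.0683


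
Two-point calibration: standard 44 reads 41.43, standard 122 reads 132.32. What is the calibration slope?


slope = (y2 - y1) / (x2 - x1)
= (132.32 - 41.43) / (122 - 44)
= 90.8900 / 78
= 1.1653

1.1653


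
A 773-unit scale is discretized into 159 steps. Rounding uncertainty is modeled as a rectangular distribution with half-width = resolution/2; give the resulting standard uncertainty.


resolution = range / divisions
resolution = 773 / 159 = 4.8616352
u_res = resolution / (2*sqrt(3))
u_res = 4.8616352 / 3.4641016
u_res = 1.4034

1.4034


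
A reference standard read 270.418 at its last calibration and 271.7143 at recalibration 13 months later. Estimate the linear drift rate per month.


rate = (v2 - v1) / months
= (271.7143 - 270.418) / 13
= 1.2963 / 13
= 0.0997

0.0997


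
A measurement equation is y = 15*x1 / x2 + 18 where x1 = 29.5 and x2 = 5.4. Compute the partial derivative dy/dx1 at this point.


y = 15*x1 / x2 + 18
dy/dx1 = 15/x2
Evaluate at x2 = 5.4: c1 = 15 / 5.4
c1 = 2.7778

2.7778


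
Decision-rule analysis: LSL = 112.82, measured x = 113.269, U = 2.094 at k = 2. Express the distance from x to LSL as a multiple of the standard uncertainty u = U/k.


u = U / k = 2.094 / 2 = 1.047
margin = |LSL - x| = |112.82 - 113.269| = 0.449
z = margin / u = 0.449 / 1.047
z = 0.4288

0.4288
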